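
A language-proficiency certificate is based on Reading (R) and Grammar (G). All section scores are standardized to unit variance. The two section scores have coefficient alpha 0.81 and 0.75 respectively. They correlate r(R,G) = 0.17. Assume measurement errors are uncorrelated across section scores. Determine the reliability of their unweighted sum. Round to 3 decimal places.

0.812

Var(R+G) = 2 + 2·[0.17] = 2 + 0.34 = 2.34.
Because errors are independent across components, Cov(Tᵢ,Tⱼ) = Cov(Xᵢ,Xⱼ); the off-diagonal part of the true-score variance is the same as above.
True-score variance = [0.81 + 0.75] + 0.34 = 1.56 + 0.34 = 1.9.
Reliability = 1.9 / 2.34 = 0.812.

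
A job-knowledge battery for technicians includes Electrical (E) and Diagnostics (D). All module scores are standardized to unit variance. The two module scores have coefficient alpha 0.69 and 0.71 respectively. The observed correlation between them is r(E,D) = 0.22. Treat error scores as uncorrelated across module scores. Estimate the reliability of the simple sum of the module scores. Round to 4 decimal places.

0.7541

Var(E+D) = 2 + 2·[0.22] = 2 + 0.44 = 2.44.
Because errors are independent across components, Cov(Tᵢ,Tⱼ) = Cov(Xᵢ,Xⱼ); the off-diagonal part of the true-score variance is the same as above.
True-score variance = [0.69 + 0.71] + 0.44 = 1.4 + 0.44 = 1.84.
Reliability = 1.84 / 2.44 = 0.7541.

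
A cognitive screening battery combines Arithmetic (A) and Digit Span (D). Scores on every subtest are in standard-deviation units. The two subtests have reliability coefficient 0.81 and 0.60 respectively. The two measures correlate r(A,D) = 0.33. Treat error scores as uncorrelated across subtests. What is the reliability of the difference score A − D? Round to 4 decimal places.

0.5597

Var(A−D) = 1 + 1 − 2·0.33 = 2 − 0.66 = 1.34.
Because errors are independent across components, Cov(Tᵢ,Tⱼ) = Cov(Xᵢ,Xⱼ); the off-diagonal part of the true-score variance is the same as above.
True-score variance = [0.81 + 0.60] − 0.66 = 1.41 − 0.66 = 0.75.
Reliability = 0.75 / 1.34 = 0.5597.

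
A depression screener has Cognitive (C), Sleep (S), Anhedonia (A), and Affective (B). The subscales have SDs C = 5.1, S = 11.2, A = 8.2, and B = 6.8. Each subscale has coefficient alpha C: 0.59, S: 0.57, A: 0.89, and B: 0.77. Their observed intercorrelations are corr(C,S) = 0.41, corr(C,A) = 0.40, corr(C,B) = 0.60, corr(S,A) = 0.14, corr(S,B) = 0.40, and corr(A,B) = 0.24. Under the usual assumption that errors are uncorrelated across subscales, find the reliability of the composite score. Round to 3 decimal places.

0.835

Var(C+S+A+B) = 5.1² + 11.2² + 8.2² + 6.8² + 2·[5.1·11.2·0.41 + 5.1·8.2·0.40 + 5.1·6.8·0.60 + 11.2·8.2·0.14 + 11.2·6.8·0.40 + 8.2·6.8·0.24] = 264.93 + 235.318 = 500.248.
Under uncorrelated errors the observed covariances equal the true-score covariances, so only the own-variance terms attenuate.
True-score variance = [5.1²·0.59 + 11.2²·0.57 + 8.2²·0.89 + 6.8²·0.77] + 235.318 = 182.295 + 235.318 = 417.613.
Reliability = 417.613 / 500.248 = 0.835.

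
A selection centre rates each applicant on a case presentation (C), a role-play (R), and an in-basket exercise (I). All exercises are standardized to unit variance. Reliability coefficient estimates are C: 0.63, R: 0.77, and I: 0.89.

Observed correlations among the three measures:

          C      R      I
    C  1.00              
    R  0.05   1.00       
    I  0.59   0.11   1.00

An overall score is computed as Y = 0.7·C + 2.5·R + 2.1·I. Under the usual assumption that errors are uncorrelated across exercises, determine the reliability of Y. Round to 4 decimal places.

Var(Y) = 0.7² + 2.5² + 2.1² + 2·[1.75·0.05 + 1.47·0.59 + 5.25·0.11] = 11.15 + 3.0646 = 14.2146.
Because errors are independent across components, Cov(Tᵢ,Tⱼ) = Cov(Xᵢ,Xⱼ); the off-diagonal part of the true-score variance is the same as above.
True-score variance = [0.7²·0.63 + 2.5²·0.77 + 2.1²·0.89] + 3.0646 = 9.0461 + 3.0646 = 12.1107.
Reliability = 12.1107 / 14.2146 = 0.8520.

0.8520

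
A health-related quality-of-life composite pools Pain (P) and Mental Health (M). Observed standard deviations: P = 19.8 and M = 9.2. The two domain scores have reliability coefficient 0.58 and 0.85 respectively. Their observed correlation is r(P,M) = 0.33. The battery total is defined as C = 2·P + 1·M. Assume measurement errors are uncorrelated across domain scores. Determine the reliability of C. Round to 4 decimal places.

0.6454

Var(C) = 2²·19.8² + 9.2² + 2·[2·19.8·9.2·0.33] = 1652.8 + 240.451 = 1893.25.
Because errors are independent across components, Cov(Tᵢ,Tⱼ) = Cov(Xᵢ,Xⱼ); the off-diagonal part of the true-score variance is the same as above.
True-score variance = [2²·19.8²·0.58 + 9.2²·0.85] + 240.451 = 981.477 + 240.451 = 1221.93.
Reliability = 1221.93 / 1893.25 = 0.6454.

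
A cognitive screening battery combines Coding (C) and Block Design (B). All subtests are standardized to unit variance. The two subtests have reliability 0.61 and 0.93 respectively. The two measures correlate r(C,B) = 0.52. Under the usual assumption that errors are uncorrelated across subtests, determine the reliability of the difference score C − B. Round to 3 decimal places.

0.521

Var(C−B) = 1 + 1 − 2·0.52 = 2 − 1.04 = 0.96.
With uncorrelated errors the cross-covariances are all true-score covariance, so they carry over unchanged; only the diagonal terms shrink to ρᵢσᵢ².
True-score variance = [0.61 + 0.93] − 1.04 = 1.54 − 1.04 = 0.5.
Reliability = 0.5 / 0.96 = 0.521.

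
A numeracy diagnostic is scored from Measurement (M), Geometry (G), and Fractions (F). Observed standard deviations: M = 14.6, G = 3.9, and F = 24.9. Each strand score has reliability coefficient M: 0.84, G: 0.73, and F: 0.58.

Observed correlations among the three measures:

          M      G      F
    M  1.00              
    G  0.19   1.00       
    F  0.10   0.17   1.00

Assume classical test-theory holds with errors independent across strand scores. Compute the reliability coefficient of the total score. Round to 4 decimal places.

Var(M+G+F) = 14.6² + 3.9² + 24.9² + 2·[14.6·3.9·0.19 + 14.6·24.9·0.10 + 3.9·24.9·0.17] = 848.38 + 127.363 = 975.743.
With uncorrelated errors the cross-covariances are all true-score covariance, so they carry over unchanged; only the diagonal terms shrink to ρᵢσᵢ².
True-score variance = [14.6²·0.84 + 3.9²·0.73 + 24.9²·0.58] + 127.363 = 549.763 + 127.363 = 677.126.
Reliability = 677.126 / 975.743 = 0.6940.

0.6940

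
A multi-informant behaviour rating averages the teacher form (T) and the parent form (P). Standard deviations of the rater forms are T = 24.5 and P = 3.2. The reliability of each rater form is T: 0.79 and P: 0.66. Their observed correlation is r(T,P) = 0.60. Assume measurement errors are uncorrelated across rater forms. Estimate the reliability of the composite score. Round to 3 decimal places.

Var(T+P) = 24.5² + 3.2² + 2·[24.5·3.2·0.60] = 610.49 + 94.08 = 704.57.
With uncorrelated errors the cross-covariances are all true-score covariance, so they carry over unchanged; only the diagonal terms shrink to ρᵢσᵢ².
True-score variance = [24.5²·0.79 + 3.2²·0.66] + 94.08 = 480.956 + 94.08 = 575.036.
Reliability = 575.036 / 704.57 = 0.816.

0.816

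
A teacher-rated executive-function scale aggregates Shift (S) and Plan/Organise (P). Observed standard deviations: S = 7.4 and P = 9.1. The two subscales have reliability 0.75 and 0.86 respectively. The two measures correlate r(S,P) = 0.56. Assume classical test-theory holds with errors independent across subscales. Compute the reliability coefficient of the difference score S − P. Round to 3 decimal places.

0.593

Var(S−P) = 7.4² + 9.1² − 2·7.4·9.1·0.56 = 137.57 − 75.4208 = 62.1492.
Under uncorrelated errors the observed covariances equal the true-score covariances, so only the own-variance terms attenuate.
True-score variance = [7.4²·0.75 + 9.1²·0.86] − 75.4208 = 112.287 − 75.4208 = 36.8658.
Reliability = 36.8658 / 62.1492 = 0.593.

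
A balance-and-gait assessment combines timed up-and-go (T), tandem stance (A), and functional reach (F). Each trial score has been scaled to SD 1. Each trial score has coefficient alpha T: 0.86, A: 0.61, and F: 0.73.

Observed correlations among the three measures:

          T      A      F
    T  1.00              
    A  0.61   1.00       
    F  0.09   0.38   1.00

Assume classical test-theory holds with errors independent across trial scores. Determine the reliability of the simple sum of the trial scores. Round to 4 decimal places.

Var(T+A+F) = 3 + 2·[0.61 + 0.09 + 0.38] = 3 + 2.16 = 5.16.
With uncorrelated errors the cross-covariances are all true-score covariance, so they carry over unchanged; only the diagonal terms shrink to ρᵢσᵢ².
True-score variance = [0.86 + 0.61 + 0.73] + 2.16 = 2.2 + 2.16 = 4.36.
Reliability = 4.36 / 5.16 = 0.8450.

0.8450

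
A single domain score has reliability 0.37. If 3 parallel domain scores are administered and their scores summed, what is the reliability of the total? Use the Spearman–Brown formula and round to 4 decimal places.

0.6379

ρ_k = kρ / (1 + (k−1)ρ) = 3·0.37 / (1 + 2·0.37) = 1.110 / 1.740 = 0.6379.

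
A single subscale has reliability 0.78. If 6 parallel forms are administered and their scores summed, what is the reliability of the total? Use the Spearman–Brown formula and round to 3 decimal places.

0.955

ρ_k = kρ / (1 + (k−1)ρ) = 6·0.78 / (1 + 5·0.78) = 4.680 / 4.900 = 0.955.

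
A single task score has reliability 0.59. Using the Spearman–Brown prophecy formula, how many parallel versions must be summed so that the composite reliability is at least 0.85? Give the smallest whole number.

k ≥ ρ*(1−ρ₁)/(ρ₁(1−ρ*)) = 0.85·0.41 / (0.59·0.15) = 3.938.
Smallest integer k = 4.

4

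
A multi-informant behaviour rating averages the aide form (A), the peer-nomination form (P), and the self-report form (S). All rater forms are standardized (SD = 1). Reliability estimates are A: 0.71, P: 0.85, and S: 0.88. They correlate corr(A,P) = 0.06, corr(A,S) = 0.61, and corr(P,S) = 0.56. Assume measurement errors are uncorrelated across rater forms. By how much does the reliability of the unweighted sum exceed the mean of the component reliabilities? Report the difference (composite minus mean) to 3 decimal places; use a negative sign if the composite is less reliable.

Var(sum) = 3 + 2.46 = 5.46; true-score variance = 2.44 + 2.46 = 4.9; composite reliability = 0.8974.
Mean component reliability = 0.8133.
Difference = 0.8974 − 0.8133 = 0.084.

0.084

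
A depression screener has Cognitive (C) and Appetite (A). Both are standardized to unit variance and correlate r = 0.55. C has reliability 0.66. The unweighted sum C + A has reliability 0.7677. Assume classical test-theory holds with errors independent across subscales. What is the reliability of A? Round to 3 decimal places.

0.620

Var(C+A) = 2 + 2·0.55 = 3.100.
True-score variance = ρ_C + ρ_A + 2·0.55, so 0.7677 = (0.66 + ρ_A + 1.10) / 3.100.
ρ_A = 0.7677·3.100 − 0.66 − 1.10 = 0.620.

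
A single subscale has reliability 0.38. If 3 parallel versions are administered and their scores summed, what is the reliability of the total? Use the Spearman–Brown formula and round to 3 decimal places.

0.648

ρ_k = kρ / (1 + (k−1)ρ) = 3·0.38 / (1 + 2·0.38) = 1.140 / 1.760 = 0.648.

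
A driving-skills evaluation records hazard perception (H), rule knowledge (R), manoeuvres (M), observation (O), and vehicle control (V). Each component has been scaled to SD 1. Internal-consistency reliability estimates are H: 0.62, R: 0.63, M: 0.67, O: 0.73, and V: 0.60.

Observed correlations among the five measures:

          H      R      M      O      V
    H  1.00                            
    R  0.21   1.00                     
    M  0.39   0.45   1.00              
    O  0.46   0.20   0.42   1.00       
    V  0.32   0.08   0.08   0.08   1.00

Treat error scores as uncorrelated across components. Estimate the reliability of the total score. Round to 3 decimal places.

Var(H+R+M+O+V) = 5 + 2·[0.21 + 0.39 + 0.46 + 0.32 + 0.45 + 0.20 + 0.08 + 0.42 + 0.08 + 0.08] = 5 + 5.38 = 10.38.
Under uncorrelated errors the observed covariances equal the true-score covariances, so only the own-variance terms attenuate.
True-score variance = [0.62 + 0.63 + 0.67 + 0.73 + 0.60] + 5.38 = 3.25 + 5.38 = 8.63.
Reliability = 8.63 / 10.38 = 0.831.

0.831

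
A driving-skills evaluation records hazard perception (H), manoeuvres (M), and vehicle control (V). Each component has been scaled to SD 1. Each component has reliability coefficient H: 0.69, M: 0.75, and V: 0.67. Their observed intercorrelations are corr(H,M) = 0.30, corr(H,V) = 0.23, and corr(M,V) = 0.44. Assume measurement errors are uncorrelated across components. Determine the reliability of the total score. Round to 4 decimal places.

Var(H+M+V) = 3 + 2·[0.30 + 0.23 + 0.44] = 3 + 1.94 = 4.94.
Because errors are independent across components, Cov(Tᵢ,Tⱼ) = Cov(Xᵢ,Xⱼ); the off-diagonal part of the true-score variance is the same as above.
True-score variance = [0.69 + 0.75 + 0.67] + 1.94 = 2.11 + 1.94 = 4.05.
Reliability = 4.05 / 4.94 = 0.8198.

0.8198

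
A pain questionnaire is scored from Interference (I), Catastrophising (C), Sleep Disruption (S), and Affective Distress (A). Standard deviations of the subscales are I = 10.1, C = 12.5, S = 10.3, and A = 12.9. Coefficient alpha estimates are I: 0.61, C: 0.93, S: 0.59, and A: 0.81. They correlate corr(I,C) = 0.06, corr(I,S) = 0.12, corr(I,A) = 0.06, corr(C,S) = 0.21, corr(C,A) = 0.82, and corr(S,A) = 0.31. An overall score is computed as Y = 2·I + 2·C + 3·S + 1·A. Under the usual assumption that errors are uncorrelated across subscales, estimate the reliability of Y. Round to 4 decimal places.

0.8210

Var(Y) = 2²·10.1² + 2²·12.5² + 3²·10.3² + 12.9² + 2·[4·10.1·12.5·0.06 + 6·10.1·10.3·0.12 + 2·10.1·12.9·0.06 + 6·12.5·10.3·0.21 + 2·12.5·12.9·0.82 + 3·10.3·12.9·0.31] = 2154.26 + 1342.16 = 3496.42.
Because errors are independent across components, Cov(Tᵢ,Tⱼ) = Cov(Xᵢ,Xⱼ); the off-diagonal part of the true-score variance is the same as above.
True-score variance = [2²·10.1²·0.61 + 2²·12.5²·0.93 + 3²·10.3²·0.59 + 12.9²·0.81] + 1342.16 = 1528.28 + 1342.16 = 2870.45.
Reliability = 2870.45 / 3496.42 = 0.8210.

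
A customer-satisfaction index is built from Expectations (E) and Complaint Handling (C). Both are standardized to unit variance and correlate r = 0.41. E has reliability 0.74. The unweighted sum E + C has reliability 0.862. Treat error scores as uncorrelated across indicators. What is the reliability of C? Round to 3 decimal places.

0.871

Var(E+C) = 2 + 2·0.41 = 2.820.
True-score variance = ρ_E + ρ_C + 2·0.41, so 0.862 = (0.74 + ρ_C + 0.82) / 2.820.
ρ_C = 0.862·2.820 − 0.74 − 0.82 = 0.871.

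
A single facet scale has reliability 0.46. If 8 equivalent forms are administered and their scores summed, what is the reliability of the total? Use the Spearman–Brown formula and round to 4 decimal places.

ρ_k = kρ / (1 + (k−1)ρ) = 8·0.46 / (1 + 7·0.46) = 3.680 / 4.220 = 0.8720.

0.8720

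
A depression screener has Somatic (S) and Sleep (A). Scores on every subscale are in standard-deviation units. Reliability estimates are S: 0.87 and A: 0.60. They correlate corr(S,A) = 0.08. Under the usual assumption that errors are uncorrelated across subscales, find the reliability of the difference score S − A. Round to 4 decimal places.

0.7120

Var(S−A) = 1 + 1 − 2·0.08 = 2 − 0.16 = 1.84.
With uncorrelated errors the cross-covariances are all true-score covariance, so they carry over unchanged; only the diagonal terms shrink to ρᵢσᵢ².
True-score variance = [0.87 + 0.60] − 0.16 = 1.47 − 0.16 = 1.31.
Reliability = 1.31 / 1.84 = 0.7120.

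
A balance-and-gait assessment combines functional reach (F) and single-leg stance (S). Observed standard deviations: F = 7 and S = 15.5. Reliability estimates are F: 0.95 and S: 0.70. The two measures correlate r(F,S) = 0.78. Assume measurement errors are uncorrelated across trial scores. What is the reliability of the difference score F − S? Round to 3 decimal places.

0.379

Var(F−S) = 7² + 15.5² − 2·7·15.5·0.78 = 289.25 − 169.26 = 119.99.
With uncorrelated errors the cross-covariances are all true-score covariance, so they carry over unchanged; only the diagonal terms shrink to ρᵢσᵢ².
True-score variance = [7²·0.95 + 15.5²·0.70] − 169.26 = 214.725 − 169.26 = 45.465.
Reliability = 45.465 / 119.99 = 0.379.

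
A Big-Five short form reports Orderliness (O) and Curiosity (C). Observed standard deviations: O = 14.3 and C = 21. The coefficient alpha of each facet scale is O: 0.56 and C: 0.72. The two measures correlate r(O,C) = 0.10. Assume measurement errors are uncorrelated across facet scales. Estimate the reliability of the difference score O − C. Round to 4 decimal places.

0.6354

Var(O−C) = 14.3² + 21² − 2·14.3·21·0.10 = 645.49 − 60.06 = 585.43.
Because errors are independent across components, Cov(Tᵢ,Tⱼ) = Cov(Xᵢ,Xⱼ); the off-diagonal part of the true-score variance is the same as above.
True-score variance = [14.3²·0.56 + 21²·0.72] − 60.06 = 432.034 − 60.06 = 371.974.
Reliability = 371.974 / 585.43 = 0.6354.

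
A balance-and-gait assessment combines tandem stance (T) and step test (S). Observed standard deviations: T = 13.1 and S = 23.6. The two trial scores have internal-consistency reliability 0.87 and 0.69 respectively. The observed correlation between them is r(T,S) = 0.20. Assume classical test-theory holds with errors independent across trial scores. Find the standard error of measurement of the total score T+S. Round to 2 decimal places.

13.96

Var(total) = 728.57 + 123.664 = 852.234.
True-score variance = 533.603 + 123.664 = 657.267, so reliability = 0.7712.
Error variance = 852.234 − 657.267 = 194.967; SEM = √194.967 = 13.96.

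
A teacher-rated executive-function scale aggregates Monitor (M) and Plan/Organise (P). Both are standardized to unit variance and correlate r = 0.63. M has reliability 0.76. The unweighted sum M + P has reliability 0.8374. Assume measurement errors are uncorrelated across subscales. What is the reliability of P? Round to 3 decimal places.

0.710

Var(M+P) = 2 + 2·0.63 = 3.260.
True-score variance = ρ_M + ρ_P + 2·0.63, so 0.8374 = (0.76 + ρ_P + 1.26) / 3.260.
ρ_P = 0.8374·3.260 − 0.76 − 1.26 = 0.710.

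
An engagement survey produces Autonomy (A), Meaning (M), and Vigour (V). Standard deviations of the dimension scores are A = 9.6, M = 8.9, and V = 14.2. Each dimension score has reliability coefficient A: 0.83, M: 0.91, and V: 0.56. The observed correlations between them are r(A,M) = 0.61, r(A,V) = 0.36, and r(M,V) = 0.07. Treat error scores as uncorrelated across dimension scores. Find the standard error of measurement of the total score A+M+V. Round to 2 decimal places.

Var(total) = 373.01 + 220.08 = 593.09.
True-score variance = 261.492 + 220.08 = 481.573, so reliability = 0.8120.
Error variance = 593.09 − 481.573 = 111.518; SEM = √111.518 = 10.56.

10.56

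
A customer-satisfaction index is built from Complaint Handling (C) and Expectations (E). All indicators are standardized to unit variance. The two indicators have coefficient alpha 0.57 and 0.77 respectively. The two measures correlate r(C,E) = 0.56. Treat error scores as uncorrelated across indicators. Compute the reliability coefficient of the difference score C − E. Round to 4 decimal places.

0.2500

Var(C−E) = 1 + 1 − 2·0.56 = 2 − 1.12 = 0.88.
Under uncorrelated errors the observed covariances equal the true-score covariances, so only the own-variance terms attenuate.
True-score variance = [0.57 + 0.77] − 1.12 = 1.34 − 1.12 = 0.22.
Reliability = 0.22 / 0.88 = 0.2500.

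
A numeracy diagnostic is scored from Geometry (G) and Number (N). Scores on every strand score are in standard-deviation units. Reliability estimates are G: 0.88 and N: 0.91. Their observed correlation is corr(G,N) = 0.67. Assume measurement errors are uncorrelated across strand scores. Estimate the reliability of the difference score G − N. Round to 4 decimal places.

0.6818

Var(G−N) = 1 + 1 − 2·0.67 = 2 − 1.34 = 0.66.
With uncorrelated errors the cross-covariances are all true-score covariance, so they carry over unchanged; only the diagonal terms shrink to ρᵢσᵢ².
True-score variance = [0.88 + 0.91] − 1.34 = 1.79 − 1.34 = 0.45.
Reliability = 0.45 / 0.66 = 0.6818.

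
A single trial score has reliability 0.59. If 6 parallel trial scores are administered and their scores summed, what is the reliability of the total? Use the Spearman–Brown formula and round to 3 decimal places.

ρ_k = kρ / (1 + (k−1)ρ) = 6·0.59 / (1 + 5·0.59) = 3.540 / 3.950 = 0.896.

0.896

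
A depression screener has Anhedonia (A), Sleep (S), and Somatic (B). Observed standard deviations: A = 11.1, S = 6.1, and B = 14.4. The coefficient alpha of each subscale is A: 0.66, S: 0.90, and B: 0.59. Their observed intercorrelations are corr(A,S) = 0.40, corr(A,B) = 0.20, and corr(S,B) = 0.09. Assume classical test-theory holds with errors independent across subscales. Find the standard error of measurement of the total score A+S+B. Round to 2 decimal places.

11.43

Var(total) = 367.78 + 133.915 = 501.695.
True-score variance = 237.15 + 133.915 = 371.065, so reliability = 0.7396.
Error variance = 501.695 − 371.065 = 130.63; SEM = √130.63 = 11.43.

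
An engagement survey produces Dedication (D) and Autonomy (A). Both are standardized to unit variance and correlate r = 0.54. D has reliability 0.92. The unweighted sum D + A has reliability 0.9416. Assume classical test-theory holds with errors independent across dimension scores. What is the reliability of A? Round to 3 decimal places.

Var(D+A) = 2 + 2·0.54 = 3.080.
True-score variance = ρ_D + ρ_A + 2·0.54, so 0.9416 = (0.92 + ρ_A + 1.08) / 3.080.
ρ_A = 0.9416·3.080 − 0.92 − 1.08 = 0.900.

0.900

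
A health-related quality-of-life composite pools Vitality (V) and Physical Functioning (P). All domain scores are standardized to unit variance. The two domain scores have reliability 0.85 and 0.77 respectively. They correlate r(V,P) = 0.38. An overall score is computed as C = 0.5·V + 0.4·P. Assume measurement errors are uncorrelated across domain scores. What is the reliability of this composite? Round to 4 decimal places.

Var(C) = 0.5² + 0.4² + 2·[0.2·0.38] = 0.41 + 0.152 = 0.562.
Under uncorrelated errors the observed covariances equal the true-score covariances, so only the own-variance terms attenuate.
True-score variance = [0.5²·0.85 + 0.4²·0.77] + 0.152 = 0.3357 + 0.152 = 0.4877.
Reliability = 0.4877 / 0.562 = 0.8678.

0.8678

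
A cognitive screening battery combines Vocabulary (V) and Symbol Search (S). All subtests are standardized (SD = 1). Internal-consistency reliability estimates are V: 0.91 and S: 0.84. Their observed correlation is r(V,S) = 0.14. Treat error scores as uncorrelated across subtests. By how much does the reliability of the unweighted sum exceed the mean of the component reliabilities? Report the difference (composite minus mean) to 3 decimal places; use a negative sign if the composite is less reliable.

Var(sum) = 2 + 0.28 = 2.28; true-score variance = 1.75 + 0.28 = 2.03; composite reliability = 0.8904.
Mean component reliability = 0.8750.
Difference = 0.8904 − 0.8750 = 0.015.

0.015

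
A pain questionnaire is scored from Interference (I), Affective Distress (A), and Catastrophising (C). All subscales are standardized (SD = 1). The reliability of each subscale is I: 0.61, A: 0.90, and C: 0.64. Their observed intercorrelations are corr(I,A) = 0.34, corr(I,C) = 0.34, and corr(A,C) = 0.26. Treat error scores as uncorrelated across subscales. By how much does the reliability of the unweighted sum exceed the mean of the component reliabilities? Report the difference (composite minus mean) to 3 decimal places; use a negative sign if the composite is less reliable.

Var(sum) = 3 + 1.88 = 4.88; true-score variance = 2.15 + 1.88 = 4.03; composite reliability = 0.8258.
Mean component reliability = 0.7167.
Difference = 0.8258 − 0.7167 = 0.109.

0.109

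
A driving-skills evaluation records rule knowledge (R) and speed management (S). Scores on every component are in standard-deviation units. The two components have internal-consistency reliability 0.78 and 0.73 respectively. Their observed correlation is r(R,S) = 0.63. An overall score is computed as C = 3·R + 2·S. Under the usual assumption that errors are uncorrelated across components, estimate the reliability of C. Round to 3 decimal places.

0.851

Var(C) = 3² + 2² + 2·[6·0.63] = 13 + 7.56 = 20.56.
With uncorrelated errors the cross-covariances are all true-score covariance, so they carry over unchanged; only the diagonal terms shrink to ρᵢσᵢ².
True-score variance = [3²·0.78 + 2²·0.73] + 7.56 = 9.94 + 7.56 = 17.5.
Reliability = 17.5 / 20.56 = 0.851.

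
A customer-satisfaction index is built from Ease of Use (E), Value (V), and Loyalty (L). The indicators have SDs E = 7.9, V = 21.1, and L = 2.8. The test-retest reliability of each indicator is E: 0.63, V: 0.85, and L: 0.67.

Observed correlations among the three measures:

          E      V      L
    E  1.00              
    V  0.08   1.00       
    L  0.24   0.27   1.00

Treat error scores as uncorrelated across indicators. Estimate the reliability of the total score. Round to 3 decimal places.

0.842

Var(E+V+L) = 7.9² + 21.1² + 2.8² + 2·[7.9·21.1·0.08 + 7.9·2.8·0.24 + 21.1·2.8·0.27] = 515.46 + 69.1912 = 584.651.
Under uncorrelated errors the observed covariances equal the true-score covariances, so only the own-variance terms attenuate.
True-score variance = [7.9²·0.63 + 21.1²·0.85 + 2.8²·0.67] + 69.1912 = 423 + 69.1912 = 492.191.
Reliability = 492.191 / 584.651 = 0.842.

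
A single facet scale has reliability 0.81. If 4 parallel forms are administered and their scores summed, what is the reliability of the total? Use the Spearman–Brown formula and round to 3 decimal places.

ρ_k = kρ / (1 + (k−1)ρ) = 4·0.81 / (1 + 3·0.81) = 3.240 / 3.430 = 0.945.

0.945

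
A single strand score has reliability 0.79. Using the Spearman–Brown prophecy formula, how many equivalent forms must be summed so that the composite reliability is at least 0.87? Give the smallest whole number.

k ≥ ρ*(1−ρ₁)/(ρ₁(1−ρ*)) = 0.87·0.21 / (0.79·0.13) = 1.779.
Smallest integer k = 2.

2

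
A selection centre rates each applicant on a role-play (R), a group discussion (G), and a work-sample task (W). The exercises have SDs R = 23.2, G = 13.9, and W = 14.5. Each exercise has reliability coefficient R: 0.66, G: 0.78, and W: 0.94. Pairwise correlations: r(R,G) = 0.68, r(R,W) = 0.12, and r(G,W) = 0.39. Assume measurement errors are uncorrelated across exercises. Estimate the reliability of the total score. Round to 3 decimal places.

0.853

Var(R+G+W) = 23.2² + 13.9² + 14.5² + 2·[23.2·13.9·0.68 + 23.2·14.5·0.12 + 13.9·14.5·0.39] = 941.7 + 676.518 = 1618.22.
With uncorrelated errors the cross-covariances are all true-score covariance, so they carry over unchanged; only the diagonal terms shrink to ρᵢσᵢ².
True-score variance = [23.2²·0.66 + 13.9²·0.78 + 14.5²·0.94] + 676.518 = 703.577 + 676.518 = 1380.1.
Reliability = 1380.1 / 1618.22 = 0.853.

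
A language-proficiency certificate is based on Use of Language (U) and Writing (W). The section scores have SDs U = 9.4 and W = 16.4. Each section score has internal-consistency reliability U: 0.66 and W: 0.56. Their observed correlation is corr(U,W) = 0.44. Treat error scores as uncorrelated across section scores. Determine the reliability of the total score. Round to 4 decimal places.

0.6990

Var(U+W) = 9.4² + 16.4² + 2·[9.4·16.4·0.44] = 357.32 + 135.661 = 492.981.
With uncorrelated errors the cross-covariances are all true-score covariance, so they carry over unchanged; only the diagonal terms shrink to ρᵢσᵢ².
True-score variance = [9.4²·0.66 + 16.4²·0.56] + 135.661 = 208.935 + 135.661 = 344.596.
Reliability = 344.596 / 492.981 = 0.6990.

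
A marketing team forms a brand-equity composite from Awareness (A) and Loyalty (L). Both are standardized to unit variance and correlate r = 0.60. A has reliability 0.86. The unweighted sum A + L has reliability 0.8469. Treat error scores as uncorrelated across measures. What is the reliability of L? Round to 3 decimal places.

0.650

Var(A+L) = 2 + 2·0.60 = 3.200.
True-score variance = ρ_A + ρ_L + 2·0.60, so 0.8469 = (0.86 + ρ_L + 1.20) / 3.200.
ρ_L = 0.8469·3.200 − 0.86 − 1.20 = 0.650.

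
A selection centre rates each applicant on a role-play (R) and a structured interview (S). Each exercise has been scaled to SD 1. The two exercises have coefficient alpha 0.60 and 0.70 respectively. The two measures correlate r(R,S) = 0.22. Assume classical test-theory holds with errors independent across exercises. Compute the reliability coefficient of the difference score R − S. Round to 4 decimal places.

Var(R−S) = 1 + 1 − 2·0.22 = 2 − 0.44 = 1.56.
Under uncorrelated errors the observed covariances equal the true-score covariances, so only the own-variance terms attenuate.
True-score variance = [0.60 + 0.70] − 0.44 = 1.3 − 0.44 = 0.86.
Reliability = 0.86 / 1.56 = 0.5513.

0.5513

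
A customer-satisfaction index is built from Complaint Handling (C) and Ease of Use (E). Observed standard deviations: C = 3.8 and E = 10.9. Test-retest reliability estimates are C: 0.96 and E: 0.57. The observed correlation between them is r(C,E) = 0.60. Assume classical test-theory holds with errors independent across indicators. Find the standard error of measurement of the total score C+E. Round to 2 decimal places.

7.19

Var(total) = 133.25 + 49.704 = 182.954.
True-score variance = 81.5841 + 49.704 = 131.288, so reliability = 0.7176.
Error variance = 182.954 − 131.288 = 51.6659; SEM = √51.6659 = 7.19.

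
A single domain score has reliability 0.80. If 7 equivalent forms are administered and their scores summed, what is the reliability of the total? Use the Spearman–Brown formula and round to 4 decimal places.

0.9655

ρ_k = kρ / (1 + (k−1)ρ) = 7·0.80 / (1 + 6·0.80) = 5.600 / 5.800 = 0.9655.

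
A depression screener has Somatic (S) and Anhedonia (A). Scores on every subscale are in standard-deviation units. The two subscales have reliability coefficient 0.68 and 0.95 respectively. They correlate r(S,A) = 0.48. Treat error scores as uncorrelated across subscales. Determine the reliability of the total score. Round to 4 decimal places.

Var(S+A) = 2 + 2·[0.48] = 2 + 0.96 = 2.96.
With uncorrelated errors the cross-covariances are all true-score covariance, so they carry over unchanged; only the diagonal terms shrink to ρᵢσᵢ².
True-score variance = [0.68 + 0.95] + 0.96 = 1.63 + 0.96 = 2.59.
Reliability = 2.59 / 2.96 = 0.8750.

0.8750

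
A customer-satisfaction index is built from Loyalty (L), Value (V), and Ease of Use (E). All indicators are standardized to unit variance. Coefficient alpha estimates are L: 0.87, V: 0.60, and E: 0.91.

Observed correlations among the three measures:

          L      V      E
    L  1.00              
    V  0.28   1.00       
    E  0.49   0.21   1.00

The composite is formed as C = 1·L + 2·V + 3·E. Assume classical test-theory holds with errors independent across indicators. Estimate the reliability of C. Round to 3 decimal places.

0.877

Var(C) = 1 + 2² + 3² + 2·[2·0.28 + 3·0.49 + 6·0.21] = 14 + 6.58 = 20.58.
Under uncorrelated errors the observed covariances equal the true-score covariances, so only the own-variance terms attenuate.
True-score variance = [0.87 + 2²·0.60 + 3²·0.91] + 6.58 = 11.46 + 6.58 = 18.04.
Reliability = 18.04 / 20.58 = 0.877.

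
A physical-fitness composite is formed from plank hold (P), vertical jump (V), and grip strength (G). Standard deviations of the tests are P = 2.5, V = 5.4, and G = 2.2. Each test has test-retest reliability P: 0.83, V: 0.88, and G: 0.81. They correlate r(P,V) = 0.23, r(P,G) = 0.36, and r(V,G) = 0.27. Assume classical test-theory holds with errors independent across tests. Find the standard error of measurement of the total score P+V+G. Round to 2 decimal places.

2.34

Var(total) = 40.25 + 16.5852 = 56.8352.
True-score variance = 34.7687 + 16.5852 = 51.3539, so reliability = 0.9036.
Error variance = 56.8352 − 51.3539 = 5.4813; SEM = √5.4813 = 2.34.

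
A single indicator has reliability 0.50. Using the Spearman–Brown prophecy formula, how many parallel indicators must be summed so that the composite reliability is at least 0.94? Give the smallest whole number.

16

k ≥ ρ*(1−ρ₁)/(ρ₁(1−ρ*)) = 0.94·0.50 / (0.50·0.06) = 15.667.
Smallest integer k = 16.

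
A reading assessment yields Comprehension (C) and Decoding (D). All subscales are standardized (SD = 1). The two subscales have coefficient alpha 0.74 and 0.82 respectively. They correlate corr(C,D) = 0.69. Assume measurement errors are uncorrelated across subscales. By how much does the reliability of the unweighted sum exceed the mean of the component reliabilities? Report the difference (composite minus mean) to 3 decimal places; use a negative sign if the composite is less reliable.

0.090

Var(sum) = 2 + 1.38 = 3.38; true-score variance = 1.56 + 1.38 = 2.94; composite reliability = 0.8698.
Mean component reliability = 0.7800.
Difference = 0.8698 − 0.7800 = 0.090.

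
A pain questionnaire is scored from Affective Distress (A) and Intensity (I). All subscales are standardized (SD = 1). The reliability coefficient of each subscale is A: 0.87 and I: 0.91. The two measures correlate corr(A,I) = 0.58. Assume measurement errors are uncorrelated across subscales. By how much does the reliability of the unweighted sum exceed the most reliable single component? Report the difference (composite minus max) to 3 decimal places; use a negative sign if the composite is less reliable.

0.020

Var(sum) = 2 + 1.16 = 3.16; true-score variance = 1.78 + 1.16 = 2.94; composite reliability = 0.9304.
Max component reliability = 0.9100.
Difference = 0.9304 − 0.9100 = 0.020.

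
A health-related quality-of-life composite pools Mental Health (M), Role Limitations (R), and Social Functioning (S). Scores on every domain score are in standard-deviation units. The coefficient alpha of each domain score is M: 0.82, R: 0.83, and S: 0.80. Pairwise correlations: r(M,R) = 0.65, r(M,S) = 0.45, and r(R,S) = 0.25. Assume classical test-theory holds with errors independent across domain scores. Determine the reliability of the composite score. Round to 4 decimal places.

Var(M+R+S) = 3 + 2·[0.65 + 0.45 + 0.25] = 3 + 2.7 = 5.7.
With uncorrelated errors the cross-covariances are all true-score covariance, so they carry over unchanged; only the diagonal terms shrink to ρᵢσᵢ².
True-score variance = [0.82 + 0.83 + 0.80] + 2.7 = 2.45 + 2.7 = 5.15.
Reliability = 5.15 / 5.7 = 0.9035.

0.9035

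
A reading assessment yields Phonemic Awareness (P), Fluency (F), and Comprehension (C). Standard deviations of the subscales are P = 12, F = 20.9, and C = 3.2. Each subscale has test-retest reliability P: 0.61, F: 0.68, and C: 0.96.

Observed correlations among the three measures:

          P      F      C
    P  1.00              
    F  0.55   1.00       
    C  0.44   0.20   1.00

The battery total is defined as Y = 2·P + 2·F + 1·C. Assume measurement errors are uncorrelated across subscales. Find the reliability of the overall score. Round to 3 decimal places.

0.780

Var(Y) = 2²·12² + 2²·20.9² + 3.2² + 2·[4·12·20.9·0.55 + 2·12·3.2·0.44 + 2·20.9·3.2·0.20] = 2333.48 + 1224.61 = 3558.09.
Because errors are independent across components, Cov(Tᵢ,Tⱼ) = Cov(Xᵢ,Xⱼ); the off-diagonal part of the true-score variance is the same as above.
True-score variance = [2²·12²·0.61 + 2²·20.9²·0.68 + 3.2²·0.96] + 1224.61 = 1549.31 + 1224.61 = 2773.92.
Reliability = 2773.92 / 3558.09 = 0.780.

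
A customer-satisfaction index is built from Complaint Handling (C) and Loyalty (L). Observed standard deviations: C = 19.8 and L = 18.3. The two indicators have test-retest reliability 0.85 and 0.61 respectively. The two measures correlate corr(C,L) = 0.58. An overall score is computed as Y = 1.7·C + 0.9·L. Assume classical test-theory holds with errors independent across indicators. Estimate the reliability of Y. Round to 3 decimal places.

0.865

Var(Y) = 1.7²·19.8² + 0.9²·18.3² + 2·[1.53·19.8·18.3·0.58] = 1404.26 + 643.081 = 2047.34.
With uncorrelated errors the cross-covariances are all true-score covariance, so they carry over unchanged; only the diagonal terms shrink to ρᵢσᵢ².
True-score variance = [1.7²·19.8²·0.85 + 0.9²·18.3²·0.61] + 643.081 = 1128.52 + 643.081 = 1771.6.
Reliability = 1771.6 / 2047.34 = 0.865.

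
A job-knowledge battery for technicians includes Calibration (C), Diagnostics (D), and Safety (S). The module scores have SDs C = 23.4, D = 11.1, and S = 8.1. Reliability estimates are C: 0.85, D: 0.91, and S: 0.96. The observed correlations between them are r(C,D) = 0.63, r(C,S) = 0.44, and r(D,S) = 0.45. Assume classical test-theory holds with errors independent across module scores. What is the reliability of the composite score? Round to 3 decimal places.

Var(C+D+S) = 23.4² + 11.1² + 8.1² + 2·[23.4·11.1·0.63 + 23.4·8.1·0.44 + 11.1·8.1·0.45] = 736.38 + 574.987 = 1311.37.
With uncorrelated errors the cross-covariances are all true-score covariance, so they carry over unchanged; only the diagonal terms shrink to ρᵢσᵢ².
True-score variance = [23.4²·0.85 + 11.1²·0.91 + 8.1²·0.96] + 574.987 = 640.533 + 574.987 = 1215.52.
Reliability = 1215.52 / 1311.37 = 0.927.

0.927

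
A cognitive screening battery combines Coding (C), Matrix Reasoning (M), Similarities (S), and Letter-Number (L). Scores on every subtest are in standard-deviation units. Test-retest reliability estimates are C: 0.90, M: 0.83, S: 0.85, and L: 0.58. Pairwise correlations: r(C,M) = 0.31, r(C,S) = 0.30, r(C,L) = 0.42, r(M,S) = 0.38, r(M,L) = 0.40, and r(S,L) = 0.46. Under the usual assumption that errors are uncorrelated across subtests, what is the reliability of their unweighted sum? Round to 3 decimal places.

0.902

Var(C+M+S+L) = 4 + 2·[0.31 + 0.30 + 0.42 + 0.38 + 0.40 + 0.46] = 4 + 4.54 = 8.54.
Because errors are independent across components, Cov(Tᵢ,Tⱼ) = Cov(Xᵢ,Xⱼ); the off-diagonal part of the true-score variance is the same as above.
True-score variance = [0.90 + 0.83 + 0.85 + 0.58] + 4.54 = 3.16 + 4.54 = 7.7.
Reliability = 7.7 / 8.54 = 0.902.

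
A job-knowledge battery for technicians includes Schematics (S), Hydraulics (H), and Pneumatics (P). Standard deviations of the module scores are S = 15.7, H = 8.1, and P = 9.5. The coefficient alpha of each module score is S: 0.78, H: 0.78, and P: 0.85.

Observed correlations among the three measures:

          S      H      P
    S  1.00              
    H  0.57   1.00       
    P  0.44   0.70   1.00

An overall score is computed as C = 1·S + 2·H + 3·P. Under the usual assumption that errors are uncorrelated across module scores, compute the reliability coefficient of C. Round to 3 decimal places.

Var(C) = 15.7² + 2²·8.1² + 3²·9.5² + 2·[2·15.7·8.1·0.57 + 3·15.7·9.5·0.44 + 6·8.1·9.5·0.70] = 1321.18 + 1330.08 = 2651.26.
Because errors are independent across components, Cov(Tᵢ,Tⱼ) = Cov(Xᵢ,Xⱼ); the off-diagonal part of the true-score variance is the same as above.
True-score variance = [15.7²·0.78 + 2²·8.1²·0.78 + 3²·9.5²·0.85] + 1330.08 = 1087.38 + 1330.08 = 2417.46.
Reliability = 2417.46 / 2651.26 = 0.912.

0.912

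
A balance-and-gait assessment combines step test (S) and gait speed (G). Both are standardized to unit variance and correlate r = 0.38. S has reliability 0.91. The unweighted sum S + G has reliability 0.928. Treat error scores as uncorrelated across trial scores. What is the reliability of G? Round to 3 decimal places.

0.891

Var(S+G) = 2 + 2·0.38 = 2.760.
True-score variance = ρ_S + ρ_G + 2·0.38, so 0.928 = (0.91 + ρ_G + 0.76) / 2.760.
ρ_G = 0.928·2.760 − 0.91 − 0.76 = 0.891.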